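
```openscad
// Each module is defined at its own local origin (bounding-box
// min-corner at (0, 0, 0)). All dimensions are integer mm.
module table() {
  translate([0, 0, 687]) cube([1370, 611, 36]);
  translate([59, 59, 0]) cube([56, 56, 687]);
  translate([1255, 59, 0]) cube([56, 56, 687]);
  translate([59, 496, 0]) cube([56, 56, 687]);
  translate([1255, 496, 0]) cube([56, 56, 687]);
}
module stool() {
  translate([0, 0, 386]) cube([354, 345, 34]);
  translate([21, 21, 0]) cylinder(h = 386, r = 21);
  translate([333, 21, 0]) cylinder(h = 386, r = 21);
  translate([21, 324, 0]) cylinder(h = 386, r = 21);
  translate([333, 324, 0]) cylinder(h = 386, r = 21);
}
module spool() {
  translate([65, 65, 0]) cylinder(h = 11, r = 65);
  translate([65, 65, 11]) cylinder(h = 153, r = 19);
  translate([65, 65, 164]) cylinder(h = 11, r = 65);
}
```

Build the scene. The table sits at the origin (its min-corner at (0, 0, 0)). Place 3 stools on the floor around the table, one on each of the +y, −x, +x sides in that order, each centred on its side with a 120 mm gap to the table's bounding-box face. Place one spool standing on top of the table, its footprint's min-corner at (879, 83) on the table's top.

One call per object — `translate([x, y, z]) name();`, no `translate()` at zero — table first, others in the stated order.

table();
translate([508, 731, 0]) stool();
translate([-474, 133, 0]) stool();
translate([1490, 133, 0]) stool();
translate([879, 83, 723]) spool();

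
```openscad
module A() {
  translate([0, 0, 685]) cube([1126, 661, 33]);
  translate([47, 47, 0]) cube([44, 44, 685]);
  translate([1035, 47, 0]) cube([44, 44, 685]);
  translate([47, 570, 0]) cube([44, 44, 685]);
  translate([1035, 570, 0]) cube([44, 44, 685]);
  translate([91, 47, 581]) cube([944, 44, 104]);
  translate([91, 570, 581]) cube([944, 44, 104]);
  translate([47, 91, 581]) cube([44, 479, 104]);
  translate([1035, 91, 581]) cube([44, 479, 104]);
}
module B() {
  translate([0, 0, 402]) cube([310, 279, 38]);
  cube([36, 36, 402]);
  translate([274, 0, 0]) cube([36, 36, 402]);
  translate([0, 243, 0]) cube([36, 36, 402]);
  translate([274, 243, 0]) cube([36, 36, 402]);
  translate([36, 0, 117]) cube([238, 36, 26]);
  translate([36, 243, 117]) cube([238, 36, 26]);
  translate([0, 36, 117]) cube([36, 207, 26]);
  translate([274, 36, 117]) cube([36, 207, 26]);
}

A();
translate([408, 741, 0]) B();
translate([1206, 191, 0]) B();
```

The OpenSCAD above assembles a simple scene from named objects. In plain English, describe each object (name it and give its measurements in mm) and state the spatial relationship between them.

A is a table with a 1126×661 mm rectangular top, 33 mm thick, top surface at z = 718 mm, supported by four 44×44 mm square legs, each inset 47 mm from the nearest pair of top edges, running from the floor. Four apron rails, 44 mm thick and 104 mm tall, run between adjacent legs with their top edges flush with the underside of the top and their outer faces flush with the legs' outer faces.

B is a four-legged stool. The seat is a 310×279×38 mm slab whose top surface is at z = 440 mm; four square legs, each 36×36 mm in cross-section, run from the floor (z = 0) to the underside of the seat, each flush with a corner of the seat. Four stretchers, 36 mm wide and 26 mm tall, connect adjacent legs with their undersides at z = 117 mm, each running between the inner faces of the legs it joins and aligned with the legs' outer faces on the other axis.

Two stools sit around the table at the +y, +x sides.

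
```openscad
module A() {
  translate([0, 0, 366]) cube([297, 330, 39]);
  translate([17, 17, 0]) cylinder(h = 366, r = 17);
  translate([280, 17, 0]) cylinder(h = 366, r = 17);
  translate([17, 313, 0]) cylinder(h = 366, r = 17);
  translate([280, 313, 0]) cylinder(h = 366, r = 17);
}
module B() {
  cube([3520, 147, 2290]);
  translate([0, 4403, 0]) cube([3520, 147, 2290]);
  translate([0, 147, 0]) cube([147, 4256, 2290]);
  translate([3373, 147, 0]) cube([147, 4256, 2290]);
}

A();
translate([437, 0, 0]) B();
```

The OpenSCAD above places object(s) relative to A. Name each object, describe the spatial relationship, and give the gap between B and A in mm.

The house frame's nearest face is 140 mm from the stool's +x face.

A is a stool. B is a house frame. The house frame is on the floor beside the stool on its +x side. The gap between the house frame and the stool is 140 mm.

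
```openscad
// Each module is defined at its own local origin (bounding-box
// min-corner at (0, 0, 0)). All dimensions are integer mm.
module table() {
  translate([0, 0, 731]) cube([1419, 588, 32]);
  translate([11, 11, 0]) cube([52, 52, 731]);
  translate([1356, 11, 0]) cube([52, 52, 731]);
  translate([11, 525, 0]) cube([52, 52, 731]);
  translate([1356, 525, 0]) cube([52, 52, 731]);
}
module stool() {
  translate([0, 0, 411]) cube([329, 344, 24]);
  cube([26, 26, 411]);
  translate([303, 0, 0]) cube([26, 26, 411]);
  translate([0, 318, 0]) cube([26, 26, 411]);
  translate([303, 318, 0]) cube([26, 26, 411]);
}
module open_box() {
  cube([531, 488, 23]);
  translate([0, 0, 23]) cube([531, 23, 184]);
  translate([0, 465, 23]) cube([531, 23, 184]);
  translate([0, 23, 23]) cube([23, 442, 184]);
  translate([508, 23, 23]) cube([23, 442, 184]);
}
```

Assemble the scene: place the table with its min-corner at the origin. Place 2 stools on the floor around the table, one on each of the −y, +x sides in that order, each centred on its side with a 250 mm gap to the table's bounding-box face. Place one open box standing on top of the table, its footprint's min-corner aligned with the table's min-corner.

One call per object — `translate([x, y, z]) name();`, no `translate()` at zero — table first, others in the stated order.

table();
translate([545, -594, 0]) stool();
translate([1669, 122, 0]) stool();
translate([0, 0, 763]) open_box();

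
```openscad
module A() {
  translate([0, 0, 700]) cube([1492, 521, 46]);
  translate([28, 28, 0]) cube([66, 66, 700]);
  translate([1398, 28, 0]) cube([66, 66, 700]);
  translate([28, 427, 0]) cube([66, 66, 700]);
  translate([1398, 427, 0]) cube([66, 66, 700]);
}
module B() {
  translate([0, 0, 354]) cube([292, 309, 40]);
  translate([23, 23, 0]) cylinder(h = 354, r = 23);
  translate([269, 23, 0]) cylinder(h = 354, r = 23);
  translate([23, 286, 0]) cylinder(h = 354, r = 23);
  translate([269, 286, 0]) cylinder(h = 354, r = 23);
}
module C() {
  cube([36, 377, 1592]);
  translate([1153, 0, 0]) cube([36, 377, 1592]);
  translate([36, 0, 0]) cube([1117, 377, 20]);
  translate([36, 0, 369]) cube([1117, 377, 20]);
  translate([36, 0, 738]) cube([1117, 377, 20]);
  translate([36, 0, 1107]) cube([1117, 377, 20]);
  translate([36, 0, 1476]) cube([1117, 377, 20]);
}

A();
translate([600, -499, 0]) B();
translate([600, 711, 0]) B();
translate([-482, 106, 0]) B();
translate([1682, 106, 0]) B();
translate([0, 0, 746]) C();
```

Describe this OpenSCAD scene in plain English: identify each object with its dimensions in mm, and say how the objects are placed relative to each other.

A is a table with a 1492×521 mm rectangular top, 46 mm thick, top surface at z = 746 mm, supported by four 66×66 mm square legs, each inset 28 mm from the nearest pair of top edges, running from the floor.

B is a four-legged stool. The seat is a 292×309×40 mm slab whose top surface is at z = 394 mm; four round legs, each 46 mm in diameter, run from the floor (z = 0) to the underside of the seat, each leg's axis is inset half a diameter from the nearest pair of seat edges (so the leg's bounding box is flush with the corner).

C is an open bookshelf. Two side panels, each 36 mm thick, 377 mm deep and 1592 mm tall, stand 1189 mm apart (outside-to-outside). Between them sit 5 shelves, each 20 mm thick and 377 mm deep, spanning the full gap between the sides. The bottom shelf rests on the floor (its underside at z = 0) and the clear gap between one shelf's top and the next shelf's underside is 349 mm.

Four stools sit around the table at the −y, +y, −x, +x sides. The bookshelf is on top of the table.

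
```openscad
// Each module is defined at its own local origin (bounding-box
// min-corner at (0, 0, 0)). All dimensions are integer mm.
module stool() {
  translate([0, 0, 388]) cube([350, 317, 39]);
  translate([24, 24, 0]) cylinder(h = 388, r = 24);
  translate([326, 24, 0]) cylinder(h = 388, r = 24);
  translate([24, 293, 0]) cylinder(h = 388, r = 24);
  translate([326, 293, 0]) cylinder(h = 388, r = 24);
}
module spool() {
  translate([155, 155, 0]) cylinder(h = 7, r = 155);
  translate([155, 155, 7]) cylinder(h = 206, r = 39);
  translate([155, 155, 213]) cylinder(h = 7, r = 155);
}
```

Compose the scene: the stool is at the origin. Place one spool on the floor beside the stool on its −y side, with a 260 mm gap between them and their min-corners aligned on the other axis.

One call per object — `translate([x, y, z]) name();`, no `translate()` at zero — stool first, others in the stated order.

stool();
translate([0, -570, 0]) spool();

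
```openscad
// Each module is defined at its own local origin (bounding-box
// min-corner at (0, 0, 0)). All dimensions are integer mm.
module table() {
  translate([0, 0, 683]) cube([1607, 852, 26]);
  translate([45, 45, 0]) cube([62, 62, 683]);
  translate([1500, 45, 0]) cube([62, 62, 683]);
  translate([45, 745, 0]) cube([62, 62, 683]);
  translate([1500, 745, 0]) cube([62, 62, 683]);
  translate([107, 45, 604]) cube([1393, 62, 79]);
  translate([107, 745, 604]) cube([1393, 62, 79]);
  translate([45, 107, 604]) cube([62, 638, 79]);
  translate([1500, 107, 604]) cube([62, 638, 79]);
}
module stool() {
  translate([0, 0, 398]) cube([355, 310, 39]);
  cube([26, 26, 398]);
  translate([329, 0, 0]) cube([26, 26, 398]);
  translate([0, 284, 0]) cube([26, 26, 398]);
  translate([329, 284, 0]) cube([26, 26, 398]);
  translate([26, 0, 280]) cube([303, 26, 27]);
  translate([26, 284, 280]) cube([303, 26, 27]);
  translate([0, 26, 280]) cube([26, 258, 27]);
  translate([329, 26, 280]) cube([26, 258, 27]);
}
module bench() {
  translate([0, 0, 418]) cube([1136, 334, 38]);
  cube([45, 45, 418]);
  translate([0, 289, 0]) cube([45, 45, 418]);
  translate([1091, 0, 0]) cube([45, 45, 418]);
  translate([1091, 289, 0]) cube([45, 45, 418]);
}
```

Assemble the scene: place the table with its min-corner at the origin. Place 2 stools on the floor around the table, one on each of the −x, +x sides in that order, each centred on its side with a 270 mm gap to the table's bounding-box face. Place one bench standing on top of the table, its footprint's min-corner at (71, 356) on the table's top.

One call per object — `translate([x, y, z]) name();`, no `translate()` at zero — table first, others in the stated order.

table();
translate([-625, 271, 0]) stool();
translate([1877, 271, 0]) stool();
translate([71, 356, 709]) bench();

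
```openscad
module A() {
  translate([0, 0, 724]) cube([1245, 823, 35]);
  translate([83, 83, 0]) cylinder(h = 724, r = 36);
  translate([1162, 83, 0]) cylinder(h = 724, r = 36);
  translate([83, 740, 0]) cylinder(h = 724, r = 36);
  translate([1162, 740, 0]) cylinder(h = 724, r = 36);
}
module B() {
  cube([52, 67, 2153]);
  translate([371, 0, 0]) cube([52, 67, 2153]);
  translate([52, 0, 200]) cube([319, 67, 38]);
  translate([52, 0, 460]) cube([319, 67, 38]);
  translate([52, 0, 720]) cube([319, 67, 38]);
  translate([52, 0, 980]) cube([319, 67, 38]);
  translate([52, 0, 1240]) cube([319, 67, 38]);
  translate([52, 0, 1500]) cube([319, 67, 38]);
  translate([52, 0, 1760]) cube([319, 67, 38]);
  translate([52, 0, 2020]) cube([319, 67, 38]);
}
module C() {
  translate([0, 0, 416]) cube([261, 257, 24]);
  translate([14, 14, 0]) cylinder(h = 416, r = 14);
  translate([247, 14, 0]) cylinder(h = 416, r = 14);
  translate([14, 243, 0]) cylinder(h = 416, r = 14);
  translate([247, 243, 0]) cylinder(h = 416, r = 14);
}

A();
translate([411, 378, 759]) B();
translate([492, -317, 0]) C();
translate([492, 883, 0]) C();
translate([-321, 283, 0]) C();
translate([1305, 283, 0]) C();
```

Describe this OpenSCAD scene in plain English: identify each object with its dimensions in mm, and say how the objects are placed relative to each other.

A is a table: top 1245 mm (x) × 823 mm (y), 35 mm thick, upper face at z = 759 mm, on four round legs of 72 mm diameter, each leg's bounding box inset 47 mm from the nearest pair of top edges, running from z = 0 to the bottom of the top.

B is a wooden ladder with two side rails of 52×67 mm section and 2153 mm height, set 423 mm apart overall. Between them run 8 rectangular rungs (67 mm deep, 38 mm thick), front faces flush with the rails' −y face. The bottom of the first rung is 200 mm above the floor and each subsequent rung is 260 mm higher than the one below.

C is a simple wooden stool: a rectangular seat 261 mm (x) by 257 mm (y), 24 mm thick, top face at z = 440 mm, on four round legs, each 28 mm in diameter. The legs rest on z = 0, each leg's axis is inset half a diameter from the nearest pair of seat edges (so the leg's bounding box is flush with the corner).

The ladder is on top of the table, centred. Four stools sit around the table at the −y, +y, −x, +x sides.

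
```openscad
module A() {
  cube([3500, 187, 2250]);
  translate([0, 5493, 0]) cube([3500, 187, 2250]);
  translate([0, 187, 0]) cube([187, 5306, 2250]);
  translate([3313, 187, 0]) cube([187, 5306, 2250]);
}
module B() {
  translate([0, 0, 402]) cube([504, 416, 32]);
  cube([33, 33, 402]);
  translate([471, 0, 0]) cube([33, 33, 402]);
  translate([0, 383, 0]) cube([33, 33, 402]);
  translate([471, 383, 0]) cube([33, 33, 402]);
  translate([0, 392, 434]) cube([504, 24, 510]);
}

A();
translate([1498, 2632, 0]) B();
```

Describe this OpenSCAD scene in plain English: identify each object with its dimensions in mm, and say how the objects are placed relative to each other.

A is a box-shaped house frame (walls only): outside footprint 3500×5680 mm, wall height 2250 mm, wall thickness 187 mm. The two y-facing walls run the full x-width; the two x-facing walls fit between the inner faces of the y-facing walls.

B is a chair: 504×416 mm seat, 32 mm thick, top at z = 434 mm, on four 33 mm square corner legs flush with the seat edges. A 24 mm thick backrest slab spans the full seat width, extending 510 mm above the seat top, its back face flush with the seat's +y edge.

The chair sits inside the house frame, centred.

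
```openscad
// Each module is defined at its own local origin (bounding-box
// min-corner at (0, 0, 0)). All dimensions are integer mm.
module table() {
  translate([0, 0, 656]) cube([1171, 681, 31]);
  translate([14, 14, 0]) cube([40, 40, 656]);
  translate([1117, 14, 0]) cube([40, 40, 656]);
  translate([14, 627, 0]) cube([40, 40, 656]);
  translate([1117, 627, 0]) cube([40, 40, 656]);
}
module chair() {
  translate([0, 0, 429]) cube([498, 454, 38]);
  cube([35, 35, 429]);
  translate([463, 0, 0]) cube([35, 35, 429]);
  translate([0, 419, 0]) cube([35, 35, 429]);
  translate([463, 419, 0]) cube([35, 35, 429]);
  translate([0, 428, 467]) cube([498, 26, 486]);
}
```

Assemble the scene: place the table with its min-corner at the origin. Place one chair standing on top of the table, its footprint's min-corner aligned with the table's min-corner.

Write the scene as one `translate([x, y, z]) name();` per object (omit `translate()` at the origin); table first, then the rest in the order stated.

table();
translate([0, 0, 687]) chair();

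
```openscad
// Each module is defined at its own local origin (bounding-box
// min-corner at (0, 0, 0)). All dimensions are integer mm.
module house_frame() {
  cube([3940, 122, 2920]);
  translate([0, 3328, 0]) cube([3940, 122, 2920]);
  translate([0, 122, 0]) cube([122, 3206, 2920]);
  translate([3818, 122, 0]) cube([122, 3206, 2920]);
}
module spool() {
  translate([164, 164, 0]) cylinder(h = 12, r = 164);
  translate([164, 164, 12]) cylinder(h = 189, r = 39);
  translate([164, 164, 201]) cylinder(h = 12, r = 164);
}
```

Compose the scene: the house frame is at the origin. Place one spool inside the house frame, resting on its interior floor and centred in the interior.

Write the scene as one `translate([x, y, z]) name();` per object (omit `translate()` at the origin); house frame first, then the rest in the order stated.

house_frame();
translate([1806, 1561, 0]) spool();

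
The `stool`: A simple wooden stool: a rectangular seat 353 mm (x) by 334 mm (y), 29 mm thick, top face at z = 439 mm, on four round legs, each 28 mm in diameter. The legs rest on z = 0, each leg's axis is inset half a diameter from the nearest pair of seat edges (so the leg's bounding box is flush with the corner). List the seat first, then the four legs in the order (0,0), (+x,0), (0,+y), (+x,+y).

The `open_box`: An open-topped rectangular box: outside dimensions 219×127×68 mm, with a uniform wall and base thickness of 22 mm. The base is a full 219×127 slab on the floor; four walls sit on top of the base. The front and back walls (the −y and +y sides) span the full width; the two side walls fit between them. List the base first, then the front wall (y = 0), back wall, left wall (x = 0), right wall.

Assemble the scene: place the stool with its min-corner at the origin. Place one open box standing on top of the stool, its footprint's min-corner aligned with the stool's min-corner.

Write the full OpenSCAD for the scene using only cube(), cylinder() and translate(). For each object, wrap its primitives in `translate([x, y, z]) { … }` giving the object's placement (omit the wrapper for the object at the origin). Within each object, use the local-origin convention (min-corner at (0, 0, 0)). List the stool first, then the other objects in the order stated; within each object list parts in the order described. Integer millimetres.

translate([0, 0, 410]) cube([353, 334, 29]);
translate([14, 14, 0]) cylinder(h = 410, r = 14);
translate([339, 14, 0]) cylinder(h = 410, r = 14);
translate([14, 320, 0]) cylinder(h = 410, r = 14);
translate([339, 320, 0]) cylinder(h = 410, r = 14);
translate([0, 0, 439]) {
  cube([219, 127, 22]);
  translate([0, 0, 22]) cube([219, 22, 46]);
  translate([0, 105, 22]) cube([219, 22, 46]);
  translate([0, 22, 22]) cube([22, 83, 46]);
  translate([197, 22, 22]) cube([22, 83, 46]);
}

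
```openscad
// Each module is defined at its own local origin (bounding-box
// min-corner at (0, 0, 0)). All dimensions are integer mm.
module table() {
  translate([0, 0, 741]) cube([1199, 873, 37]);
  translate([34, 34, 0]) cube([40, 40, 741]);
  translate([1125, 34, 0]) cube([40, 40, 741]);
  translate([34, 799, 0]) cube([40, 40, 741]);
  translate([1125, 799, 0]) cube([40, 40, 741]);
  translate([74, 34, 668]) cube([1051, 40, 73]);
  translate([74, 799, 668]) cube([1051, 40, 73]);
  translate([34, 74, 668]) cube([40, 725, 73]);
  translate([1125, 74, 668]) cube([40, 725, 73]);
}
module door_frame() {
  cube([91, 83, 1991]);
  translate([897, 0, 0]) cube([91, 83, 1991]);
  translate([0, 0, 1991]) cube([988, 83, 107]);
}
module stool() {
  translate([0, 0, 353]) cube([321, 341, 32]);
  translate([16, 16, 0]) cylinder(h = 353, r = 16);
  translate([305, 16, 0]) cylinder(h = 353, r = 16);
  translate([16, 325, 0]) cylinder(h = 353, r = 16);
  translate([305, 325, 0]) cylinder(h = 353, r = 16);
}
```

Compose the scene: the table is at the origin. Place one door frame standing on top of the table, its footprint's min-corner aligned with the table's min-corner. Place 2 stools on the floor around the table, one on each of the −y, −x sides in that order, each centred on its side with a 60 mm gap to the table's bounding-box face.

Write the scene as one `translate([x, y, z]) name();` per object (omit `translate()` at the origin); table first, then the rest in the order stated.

table();
translate([0, 0, 778]) door_frame();
translate([439, -401, 0]) stool();
translate([-381, 266, 0]) stool();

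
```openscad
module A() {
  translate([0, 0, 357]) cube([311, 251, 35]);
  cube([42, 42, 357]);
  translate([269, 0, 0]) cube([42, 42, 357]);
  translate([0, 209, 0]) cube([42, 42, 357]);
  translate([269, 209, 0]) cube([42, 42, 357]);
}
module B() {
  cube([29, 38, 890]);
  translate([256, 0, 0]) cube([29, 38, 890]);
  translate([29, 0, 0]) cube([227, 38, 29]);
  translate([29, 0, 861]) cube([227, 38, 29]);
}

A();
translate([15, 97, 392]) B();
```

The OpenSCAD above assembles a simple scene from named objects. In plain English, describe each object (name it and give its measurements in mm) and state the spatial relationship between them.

A is a four-legged stool. The seat is a 311×251×35 mm slab whose top surface is at z = 392 mm; four square legs, each 42×42 mm in cross-section, run from the floor (z = 0) to the underside of the seat, each flush with a corner of the seat.

B is a rectangular picture frame lying in the x–z plane (depth along y). The opening is 227 mm wide (x) by 832 mm tall (z), surrounded by a border 29 mm wide on all four sides. The frame is 38 mm deep and is made of two full-height vertical stiles with two horizontal rails fitted between them.

The picture frame is on top of the stool.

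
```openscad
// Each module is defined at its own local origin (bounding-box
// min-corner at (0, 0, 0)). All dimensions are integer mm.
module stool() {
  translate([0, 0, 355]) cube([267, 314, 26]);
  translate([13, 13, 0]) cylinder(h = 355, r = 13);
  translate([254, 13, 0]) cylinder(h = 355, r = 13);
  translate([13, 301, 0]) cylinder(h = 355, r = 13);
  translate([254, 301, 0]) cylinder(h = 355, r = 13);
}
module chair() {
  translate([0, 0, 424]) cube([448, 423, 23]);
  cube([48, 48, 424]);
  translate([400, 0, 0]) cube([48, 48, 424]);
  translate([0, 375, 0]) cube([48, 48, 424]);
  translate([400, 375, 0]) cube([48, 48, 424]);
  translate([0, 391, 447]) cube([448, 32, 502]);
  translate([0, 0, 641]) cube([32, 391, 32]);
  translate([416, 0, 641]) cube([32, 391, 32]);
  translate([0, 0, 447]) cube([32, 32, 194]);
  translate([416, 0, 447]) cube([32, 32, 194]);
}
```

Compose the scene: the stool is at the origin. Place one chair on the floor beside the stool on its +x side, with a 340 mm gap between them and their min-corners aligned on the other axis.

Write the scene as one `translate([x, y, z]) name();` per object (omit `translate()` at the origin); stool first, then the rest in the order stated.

stool();
translate([607, 0, 0]) chair();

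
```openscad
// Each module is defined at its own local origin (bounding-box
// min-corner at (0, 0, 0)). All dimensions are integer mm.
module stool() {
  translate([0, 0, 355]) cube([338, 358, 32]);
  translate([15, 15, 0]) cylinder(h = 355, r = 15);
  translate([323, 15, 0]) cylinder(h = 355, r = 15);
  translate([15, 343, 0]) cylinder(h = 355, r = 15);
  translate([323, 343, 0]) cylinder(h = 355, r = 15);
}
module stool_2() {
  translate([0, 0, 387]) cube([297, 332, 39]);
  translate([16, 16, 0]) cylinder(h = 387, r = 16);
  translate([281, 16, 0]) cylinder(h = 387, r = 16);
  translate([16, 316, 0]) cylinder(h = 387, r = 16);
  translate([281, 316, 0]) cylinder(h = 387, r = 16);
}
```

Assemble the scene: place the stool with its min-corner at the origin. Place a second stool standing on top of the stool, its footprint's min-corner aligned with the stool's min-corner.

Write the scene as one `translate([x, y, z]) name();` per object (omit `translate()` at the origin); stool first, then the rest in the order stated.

stool();
translate([0, 0, 387]) stool_2();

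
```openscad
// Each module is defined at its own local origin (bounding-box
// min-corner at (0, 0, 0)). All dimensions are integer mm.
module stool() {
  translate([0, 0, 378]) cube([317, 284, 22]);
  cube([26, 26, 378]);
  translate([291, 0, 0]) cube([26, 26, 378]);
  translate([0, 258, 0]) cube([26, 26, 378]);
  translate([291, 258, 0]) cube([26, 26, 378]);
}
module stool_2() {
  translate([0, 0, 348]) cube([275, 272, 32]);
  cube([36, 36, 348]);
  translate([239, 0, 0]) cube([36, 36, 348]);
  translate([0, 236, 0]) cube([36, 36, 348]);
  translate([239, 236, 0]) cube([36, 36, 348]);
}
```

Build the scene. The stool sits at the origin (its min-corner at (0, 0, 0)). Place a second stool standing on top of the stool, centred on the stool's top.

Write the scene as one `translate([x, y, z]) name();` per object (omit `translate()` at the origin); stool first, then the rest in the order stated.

stool();
translate([21, 6, 400]) stool_2();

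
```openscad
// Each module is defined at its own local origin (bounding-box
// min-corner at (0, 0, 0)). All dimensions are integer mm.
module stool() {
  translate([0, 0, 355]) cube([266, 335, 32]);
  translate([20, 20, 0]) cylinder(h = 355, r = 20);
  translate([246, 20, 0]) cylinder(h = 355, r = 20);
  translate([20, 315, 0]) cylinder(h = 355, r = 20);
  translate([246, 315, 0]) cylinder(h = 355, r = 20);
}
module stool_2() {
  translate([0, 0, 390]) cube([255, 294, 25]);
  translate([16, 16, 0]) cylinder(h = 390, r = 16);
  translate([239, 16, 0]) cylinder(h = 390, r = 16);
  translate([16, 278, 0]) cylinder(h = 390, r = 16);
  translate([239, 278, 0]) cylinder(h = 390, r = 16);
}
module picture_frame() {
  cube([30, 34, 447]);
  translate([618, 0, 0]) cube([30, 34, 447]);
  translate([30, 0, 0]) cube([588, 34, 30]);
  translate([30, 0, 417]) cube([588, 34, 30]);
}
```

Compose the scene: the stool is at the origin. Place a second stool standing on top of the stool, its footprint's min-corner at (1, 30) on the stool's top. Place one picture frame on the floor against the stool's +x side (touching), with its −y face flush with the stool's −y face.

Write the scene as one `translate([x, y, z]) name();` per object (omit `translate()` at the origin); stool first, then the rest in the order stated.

stool();
translate([1, 30, 387]) stool_2();
translate([266, 0, 0]) picture_frame();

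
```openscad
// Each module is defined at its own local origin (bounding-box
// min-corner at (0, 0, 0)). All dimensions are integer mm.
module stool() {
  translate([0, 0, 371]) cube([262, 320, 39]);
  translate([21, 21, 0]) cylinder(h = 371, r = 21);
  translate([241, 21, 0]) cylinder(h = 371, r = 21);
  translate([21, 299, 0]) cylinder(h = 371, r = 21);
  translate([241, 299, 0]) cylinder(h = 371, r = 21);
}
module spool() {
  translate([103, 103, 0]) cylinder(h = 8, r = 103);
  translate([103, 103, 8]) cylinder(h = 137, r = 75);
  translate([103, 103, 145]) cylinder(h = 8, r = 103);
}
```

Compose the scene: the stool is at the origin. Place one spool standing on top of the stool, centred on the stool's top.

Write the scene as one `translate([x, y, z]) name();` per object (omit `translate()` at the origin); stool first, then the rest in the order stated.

stool();
translate([28, 57, 410]) spool();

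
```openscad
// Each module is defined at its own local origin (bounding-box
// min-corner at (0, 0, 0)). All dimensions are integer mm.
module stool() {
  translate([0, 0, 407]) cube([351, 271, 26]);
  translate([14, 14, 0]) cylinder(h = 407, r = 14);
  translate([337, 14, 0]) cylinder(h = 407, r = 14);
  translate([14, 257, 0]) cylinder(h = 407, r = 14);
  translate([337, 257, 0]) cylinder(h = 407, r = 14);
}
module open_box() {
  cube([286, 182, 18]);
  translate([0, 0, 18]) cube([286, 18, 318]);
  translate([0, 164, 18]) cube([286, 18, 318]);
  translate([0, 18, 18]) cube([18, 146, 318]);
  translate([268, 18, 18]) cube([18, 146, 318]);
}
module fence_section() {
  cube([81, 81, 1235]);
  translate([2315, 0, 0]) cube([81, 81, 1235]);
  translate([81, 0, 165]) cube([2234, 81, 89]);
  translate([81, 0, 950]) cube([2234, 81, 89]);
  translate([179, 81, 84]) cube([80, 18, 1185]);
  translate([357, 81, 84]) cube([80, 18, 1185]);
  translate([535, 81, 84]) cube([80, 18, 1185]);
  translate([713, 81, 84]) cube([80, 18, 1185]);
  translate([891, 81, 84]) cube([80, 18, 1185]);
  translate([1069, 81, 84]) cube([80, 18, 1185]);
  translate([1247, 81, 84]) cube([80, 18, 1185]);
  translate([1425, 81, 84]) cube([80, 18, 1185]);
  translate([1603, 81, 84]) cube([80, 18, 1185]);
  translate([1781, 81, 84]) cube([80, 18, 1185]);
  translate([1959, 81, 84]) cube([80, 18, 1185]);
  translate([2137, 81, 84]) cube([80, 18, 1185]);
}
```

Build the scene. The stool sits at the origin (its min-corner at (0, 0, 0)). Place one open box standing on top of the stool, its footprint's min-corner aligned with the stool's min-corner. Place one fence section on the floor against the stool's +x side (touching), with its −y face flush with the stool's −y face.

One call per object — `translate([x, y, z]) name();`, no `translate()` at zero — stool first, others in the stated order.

stool();
translate([0, 0, 433]) open_box();
translate([351, 0, 0]) fence_section();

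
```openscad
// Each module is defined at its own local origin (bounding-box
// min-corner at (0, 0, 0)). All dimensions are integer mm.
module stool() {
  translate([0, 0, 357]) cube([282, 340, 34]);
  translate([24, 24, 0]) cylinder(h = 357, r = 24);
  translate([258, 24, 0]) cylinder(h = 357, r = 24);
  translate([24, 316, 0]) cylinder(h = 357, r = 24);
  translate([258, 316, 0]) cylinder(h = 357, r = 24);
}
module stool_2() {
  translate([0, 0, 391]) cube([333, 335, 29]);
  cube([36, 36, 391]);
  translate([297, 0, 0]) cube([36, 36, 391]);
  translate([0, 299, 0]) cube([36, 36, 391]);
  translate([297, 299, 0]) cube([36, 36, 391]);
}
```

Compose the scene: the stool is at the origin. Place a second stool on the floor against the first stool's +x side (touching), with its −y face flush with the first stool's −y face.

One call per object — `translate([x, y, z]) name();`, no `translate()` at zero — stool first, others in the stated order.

stool();
translate([282, 0, 0]) stool_2();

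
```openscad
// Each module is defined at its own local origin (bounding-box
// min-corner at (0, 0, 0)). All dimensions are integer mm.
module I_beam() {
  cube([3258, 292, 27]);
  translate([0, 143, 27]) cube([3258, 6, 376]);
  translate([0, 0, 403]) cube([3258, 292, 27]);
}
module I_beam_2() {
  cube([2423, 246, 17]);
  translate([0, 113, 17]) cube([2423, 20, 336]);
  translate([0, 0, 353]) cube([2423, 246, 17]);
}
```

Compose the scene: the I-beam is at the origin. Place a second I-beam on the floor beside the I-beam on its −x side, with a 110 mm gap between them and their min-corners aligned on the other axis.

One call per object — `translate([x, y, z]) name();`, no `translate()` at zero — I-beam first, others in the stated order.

I_beam();
translate([-2533, 0, 0]) I_beam_2();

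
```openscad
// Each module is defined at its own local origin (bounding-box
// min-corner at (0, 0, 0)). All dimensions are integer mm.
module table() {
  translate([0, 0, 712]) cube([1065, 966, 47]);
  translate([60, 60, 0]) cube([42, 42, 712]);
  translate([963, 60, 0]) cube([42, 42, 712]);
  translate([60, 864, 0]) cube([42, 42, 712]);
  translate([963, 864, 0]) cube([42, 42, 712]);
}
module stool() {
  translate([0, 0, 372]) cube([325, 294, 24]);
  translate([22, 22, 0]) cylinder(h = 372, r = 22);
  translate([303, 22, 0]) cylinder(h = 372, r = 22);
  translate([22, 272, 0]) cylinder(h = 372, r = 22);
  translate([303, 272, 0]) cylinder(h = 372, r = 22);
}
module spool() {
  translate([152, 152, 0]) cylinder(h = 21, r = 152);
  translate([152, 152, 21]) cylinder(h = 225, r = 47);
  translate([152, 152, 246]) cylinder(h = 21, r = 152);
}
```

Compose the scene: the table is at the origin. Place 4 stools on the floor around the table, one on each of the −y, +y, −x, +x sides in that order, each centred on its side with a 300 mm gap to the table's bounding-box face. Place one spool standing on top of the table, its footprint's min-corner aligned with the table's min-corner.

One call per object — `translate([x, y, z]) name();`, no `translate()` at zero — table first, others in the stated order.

table();
translate([370, -594, 0]) stool();
translate([370, 1266, 0]) stool();
translate([-625, 336, 0]) stool();
translate([1365, 336, 0]) stool();
translate([0, 0, 759]) spool();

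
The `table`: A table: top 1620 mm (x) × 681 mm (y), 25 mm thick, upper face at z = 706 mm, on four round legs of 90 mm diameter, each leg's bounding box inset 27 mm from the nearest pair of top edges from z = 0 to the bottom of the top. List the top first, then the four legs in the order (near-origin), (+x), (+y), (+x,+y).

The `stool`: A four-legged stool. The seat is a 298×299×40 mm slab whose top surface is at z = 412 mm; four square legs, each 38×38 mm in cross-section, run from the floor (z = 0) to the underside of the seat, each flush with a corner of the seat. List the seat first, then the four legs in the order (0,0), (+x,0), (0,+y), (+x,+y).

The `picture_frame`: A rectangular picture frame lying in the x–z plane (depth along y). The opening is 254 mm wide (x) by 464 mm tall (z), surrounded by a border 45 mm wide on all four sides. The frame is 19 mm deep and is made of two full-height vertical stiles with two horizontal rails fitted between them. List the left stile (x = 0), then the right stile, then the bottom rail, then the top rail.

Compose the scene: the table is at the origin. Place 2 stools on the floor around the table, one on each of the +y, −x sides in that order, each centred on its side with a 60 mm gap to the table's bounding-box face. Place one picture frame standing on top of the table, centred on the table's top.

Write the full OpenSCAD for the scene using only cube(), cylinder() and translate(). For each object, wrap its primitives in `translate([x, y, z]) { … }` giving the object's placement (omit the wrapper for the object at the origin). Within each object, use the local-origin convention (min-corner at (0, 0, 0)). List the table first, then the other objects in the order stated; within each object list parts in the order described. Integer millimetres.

translate([0, 0, 681]) cube([1620, 681, 25]);
translate([72, 72, 0]) cylinder(h = 681, r = 45);
translate([1548, 72, 0]) cylinder(h = 681, r = 45);
translate([72, 609, 0]) cylinder(h = 681, r = 45);
translate([1548, 609, 0]) cylinder(h = 681, r = 45);
translate([661, 741, 0]) {
  translate([0, 0, 372]) cube([298, 299, 40]);
  cube([38, 38, 372]);
  translate([260, 0, 0]) cube([38, 38, 372]);
  translate([0, 261, 0]) cube([38, 38, 372]);
  translate([260, 261, 0]) cube([38, 38, 372]);
}
translate([-358, 191, 0]) {
  translate([0, 0, 372]) cube([298, 299, 40]);
  cube([38, 38, 372]);
  translate([260, 0, 0]) cube([38, 38, 372]);
  translate([0, 261, 0]) cube([38, 38, 372]);
  translate([260, 261, 0]) cube([38, 38, 372]);
}
translate([638, 331, 706]) {
  cube([45, 19, 554]);
  translate([299, 0, 0]) cube([45, 19, 554]);
  translate([45, 0, 0]) cube([254, 19, 45]);
  translate([45, 0, 509]) cube([254, 19, 45]);
}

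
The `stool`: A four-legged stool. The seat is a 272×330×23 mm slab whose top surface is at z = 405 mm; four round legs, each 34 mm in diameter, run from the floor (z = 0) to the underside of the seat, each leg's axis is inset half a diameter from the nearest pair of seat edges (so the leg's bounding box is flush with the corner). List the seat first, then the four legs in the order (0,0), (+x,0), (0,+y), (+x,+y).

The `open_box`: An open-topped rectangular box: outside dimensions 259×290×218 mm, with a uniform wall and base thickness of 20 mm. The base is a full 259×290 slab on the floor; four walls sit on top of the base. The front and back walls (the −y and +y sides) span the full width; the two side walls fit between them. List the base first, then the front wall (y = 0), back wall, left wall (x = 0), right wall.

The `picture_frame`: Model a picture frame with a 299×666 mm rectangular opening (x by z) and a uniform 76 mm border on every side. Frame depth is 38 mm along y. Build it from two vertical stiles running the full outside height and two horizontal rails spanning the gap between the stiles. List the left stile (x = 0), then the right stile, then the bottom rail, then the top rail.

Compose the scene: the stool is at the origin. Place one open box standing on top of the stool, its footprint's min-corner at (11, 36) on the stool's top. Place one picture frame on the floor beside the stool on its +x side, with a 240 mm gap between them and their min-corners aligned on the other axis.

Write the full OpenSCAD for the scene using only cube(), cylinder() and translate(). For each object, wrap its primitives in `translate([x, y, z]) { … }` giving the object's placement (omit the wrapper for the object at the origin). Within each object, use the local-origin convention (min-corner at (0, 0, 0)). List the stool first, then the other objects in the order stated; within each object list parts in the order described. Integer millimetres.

translate([0, 0, 382]) cube([272, 330, 23]);
translate([17, 17, 0]) cylinder(h = 382, r = 17);
translate([255, 17, 0]) cylinder(h = 382, r = 17);
translate([17, 313, 0]) cylinder(h = 382, r = 17);
translate([255, 313, 0]) cylinder(h = 382, r = 17);
translate([11, 36, 405]) {
  cube([259, 290, 20]);
  translate([0, 0, 20]) cube([259, 20, 198]);
  translate([0, 270, 20]) cube([259, 20, 198]);
  translate([0, 20, 20]) cube([20, 250, 198]);
  translate([239, 20, 20]) cube([20, 250, 198]);
}
translate([512, 0, 0]) {
  cube([76, 38, 818]);
  translate([375, 0, 0]) cube([76, 38, 818]);
  translate([76, 0, 0]) cube([299, 38, 76]);
  translate([76, 0, 742]) cube([299, 38, 76]);
}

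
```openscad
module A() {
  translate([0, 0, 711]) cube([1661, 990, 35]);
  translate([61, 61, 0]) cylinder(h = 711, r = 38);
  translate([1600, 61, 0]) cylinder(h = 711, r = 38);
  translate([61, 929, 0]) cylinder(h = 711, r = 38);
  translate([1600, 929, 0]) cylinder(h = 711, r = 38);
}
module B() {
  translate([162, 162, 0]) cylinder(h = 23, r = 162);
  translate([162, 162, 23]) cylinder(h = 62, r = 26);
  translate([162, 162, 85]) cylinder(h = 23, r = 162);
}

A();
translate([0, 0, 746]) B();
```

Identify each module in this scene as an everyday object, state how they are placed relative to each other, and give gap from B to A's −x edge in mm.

A is a table. B is a spool. The spool is on top of the table. The gap from the spool to the table's −x edge is 0 mm.

The spool's min-x is at 0; the table's min-x is 0; gap = 0 mm.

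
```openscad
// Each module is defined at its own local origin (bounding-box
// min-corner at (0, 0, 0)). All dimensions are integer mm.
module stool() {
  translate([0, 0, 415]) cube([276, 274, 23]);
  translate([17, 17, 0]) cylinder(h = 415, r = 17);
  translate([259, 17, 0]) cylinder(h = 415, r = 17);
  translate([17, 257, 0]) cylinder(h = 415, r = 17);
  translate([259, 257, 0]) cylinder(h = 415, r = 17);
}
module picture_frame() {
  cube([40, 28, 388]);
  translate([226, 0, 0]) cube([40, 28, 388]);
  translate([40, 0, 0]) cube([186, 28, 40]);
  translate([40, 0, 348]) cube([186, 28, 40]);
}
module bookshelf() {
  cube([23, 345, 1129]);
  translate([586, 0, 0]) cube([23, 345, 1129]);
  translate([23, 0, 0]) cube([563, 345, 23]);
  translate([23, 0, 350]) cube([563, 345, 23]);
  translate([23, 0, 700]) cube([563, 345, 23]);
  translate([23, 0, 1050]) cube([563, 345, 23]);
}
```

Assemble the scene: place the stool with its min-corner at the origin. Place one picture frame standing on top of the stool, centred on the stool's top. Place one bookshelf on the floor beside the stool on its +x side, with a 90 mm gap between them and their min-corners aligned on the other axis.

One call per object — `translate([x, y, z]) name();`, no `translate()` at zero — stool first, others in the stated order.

stool();
translate([5, 123, 438]) picture_frame();
translate([366, 0, 0]) bookshelf();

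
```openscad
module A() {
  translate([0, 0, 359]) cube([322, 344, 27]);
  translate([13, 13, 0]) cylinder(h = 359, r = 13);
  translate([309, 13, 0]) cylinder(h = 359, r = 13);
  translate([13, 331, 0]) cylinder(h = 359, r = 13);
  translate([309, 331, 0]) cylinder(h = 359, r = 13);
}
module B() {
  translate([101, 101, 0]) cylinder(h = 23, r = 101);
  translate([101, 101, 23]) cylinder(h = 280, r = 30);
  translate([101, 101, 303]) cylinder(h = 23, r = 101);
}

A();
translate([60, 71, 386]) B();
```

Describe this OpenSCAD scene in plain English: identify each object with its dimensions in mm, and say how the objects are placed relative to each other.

A is a four-legged stool. The seat is a 322×344×27 mm slab whose top surface is at z = 386 mm; four round legs, each 26 mm in diameter, run from the floor (z = 0) to the underside of the seat, each leg's axis is inset half a diameter from the nearest pair of seat edges (so the leg's bounding box is flush with the corner).

B is a spool: two coaxial disc flanges of radius 101 mm and thickness 23 mm, joined by a core cylinder of radius 30 mm and height 280 mm. The lower flange rests on z = 0 and the three cylinders share a vertical axis.

The spool is on top of the stool, centred.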